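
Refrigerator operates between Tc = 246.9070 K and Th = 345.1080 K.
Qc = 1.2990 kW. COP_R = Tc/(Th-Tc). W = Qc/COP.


COP = 246.9070 / 98.2010 = 2.5143
W = 1.2990 / 2.5143 = 0.5166 kW

COP = 2.5143, W = 0.5166 kW


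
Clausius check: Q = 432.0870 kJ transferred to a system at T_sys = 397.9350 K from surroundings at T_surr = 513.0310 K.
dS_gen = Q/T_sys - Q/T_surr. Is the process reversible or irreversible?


dS_sys = 432.0870/397.9350 = 1.0858 kJ/K
dS_surr = -432.0870/513.0310 = -0.8422 kJ/K
dS_gen = 1.0858 - 0.8422 = 0.2436 kJ/K (irreversible)

dS_gen = 0.2436 kJ/K, irreversible


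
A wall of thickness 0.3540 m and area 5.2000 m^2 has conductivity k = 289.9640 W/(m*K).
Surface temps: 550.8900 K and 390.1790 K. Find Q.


dT = 160.7110 K
Q = 289.9640 * 5.2000 * 160.7110 / 0.3540 = 684525.7144 W

684525.7144 W


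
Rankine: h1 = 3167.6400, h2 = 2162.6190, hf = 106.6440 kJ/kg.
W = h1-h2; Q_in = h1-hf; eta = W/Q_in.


W = 1005.0210 kJ/kg
Q_in = 3060.9960 kJ/kg
eta = 0.3283 = 32.8331%

eta = 32.8331%


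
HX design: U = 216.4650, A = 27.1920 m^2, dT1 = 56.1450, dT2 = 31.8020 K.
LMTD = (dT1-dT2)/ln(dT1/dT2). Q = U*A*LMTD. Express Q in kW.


LMTD = 42.8266 K
Q = 216.4650 * 27.1920 * 42.8266 = 252082.3341 W = 252.0823 kW

252.0823 kW


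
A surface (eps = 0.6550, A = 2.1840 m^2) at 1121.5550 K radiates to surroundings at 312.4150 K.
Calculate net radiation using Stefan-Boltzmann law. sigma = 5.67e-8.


T^4 = 1.5823e+12
Tsurr^4 = 9.5264e+09
Q = 0.6550 * 5.67e-8 * 2.1840 * 1.5727e+12 = 127566.5021 W

127566.5021 W


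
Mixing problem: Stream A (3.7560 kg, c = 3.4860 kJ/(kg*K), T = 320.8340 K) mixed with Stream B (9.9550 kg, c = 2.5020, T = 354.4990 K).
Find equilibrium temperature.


num = 13030.4650
den = 38.0008
Tf = 342.8995 K

342.8995 K


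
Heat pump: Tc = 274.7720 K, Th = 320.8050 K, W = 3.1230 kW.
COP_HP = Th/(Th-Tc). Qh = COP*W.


COP = 320.8050 / 46.0330 = 6.9690
Qh = 6.9690 * 3.1230 = 21.7643 kW

COP = 6.9690, Qh = 21.7643 kW


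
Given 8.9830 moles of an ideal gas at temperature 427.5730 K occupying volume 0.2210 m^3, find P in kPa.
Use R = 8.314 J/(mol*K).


P = nRT/V = 8.9830 * 8.314 * 427.5730 / 0.2210
= 31933.1450 / 0.2210 = 144493.8687 Pa = 144.4939 kPa

144.4939 kPa


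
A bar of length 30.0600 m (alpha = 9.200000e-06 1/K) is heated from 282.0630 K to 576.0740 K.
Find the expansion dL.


dT = 294.0110 K
dL = 9.200000e-06 * 30.0600 * 294.0110 = 0.081309 m
L_final = 30.141309 m

dL = 0.081309 m


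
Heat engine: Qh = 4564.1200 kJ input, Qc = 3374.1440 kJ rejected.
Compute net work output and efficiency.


W = 4564.1200 - 3374.1440 = 1189.9760 kJ
eta = 1189.9760 / 4564.1200 = 0.2607 = 26.0724%

W = 1189.9760 kJ, eta = 26.0724%


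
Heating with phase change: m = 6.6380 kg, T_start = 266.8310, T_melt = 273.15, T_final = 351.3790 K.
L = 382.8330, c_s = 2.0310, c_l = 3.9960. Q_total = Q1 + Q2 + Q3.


Q1 (sensible, solid) = 6.6380 * 2.0310 * 6.3190 = 85.1914 kJ
Q2 (latent) = 6.6380 * 382.8330 = 2541.2455 kJ
Q3 (sensible, liquid) = 6.6380 * 3.9960 * 78.2290 = 2075.0593 kJ
Q_total = 4701.4961 kJ

4701.4961 kJ


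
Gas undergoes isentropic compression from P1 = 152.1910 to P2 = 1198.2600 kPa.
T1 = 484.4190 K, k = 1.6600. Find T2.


(k-1)/k = 0.3976
(P2/P1)^exp = 2.2715
T2 = 484.4190 * 2.2715 = 1100.3392 K

1100.3392 K


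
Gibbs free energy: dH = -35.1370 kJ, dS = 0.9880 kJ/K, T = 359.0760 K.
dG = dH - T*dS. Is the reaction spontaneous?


T*dS = 359.0760 * 0.9880 = 354.7671 kJ
dG = -35.1370 - 354.7671 = -389.9041 kJ (spontaneous)

dG = -389.9041 kJ, spontaneous


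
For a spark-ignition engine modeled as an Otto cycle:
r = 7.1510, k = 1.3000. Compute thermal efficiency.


r^(k-1) = 1.8043
eta = 1 - 1/1.8043 = 0.4458 = 44.5770%

44.5770%


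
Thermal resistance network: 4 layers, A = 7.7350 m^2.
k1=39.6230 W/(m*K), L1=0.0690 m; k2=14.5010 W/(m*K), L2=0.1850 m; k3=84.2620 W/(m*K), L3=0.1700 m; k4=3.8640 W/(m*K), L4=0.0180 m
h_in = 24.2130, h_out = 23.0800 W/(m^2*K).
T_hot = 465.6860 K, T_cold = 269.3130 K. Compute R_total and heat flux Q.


R_conv_in = 1/(24.2130*7.7350) = 0.0053
R_1 = 0.0690/(39.6230*7.7350) = 0.0002
R_2 = 0.1850/(14.5010*7.7350) = 0.0016
R_3 = 0.1700/(84.2620*7.7350) = 0.0003
R_4 = 0.0180/(3.8640*7.7350) = 0.0006
R_conv_out = 1/(23.0800*7.7350) = 0.0056
R_total = 0.0137 K/W
Q = 196.3730 / 0.0137 = 14356.3877 W

R_total = 0.0137 K/W, Q = 14356.3877 W


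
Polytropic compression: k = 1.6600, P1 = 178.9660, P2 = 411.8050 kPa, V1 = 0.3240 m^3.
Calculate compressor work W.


(k-1)/k = 0.3976
(P2/P1)^exp = 1.3928
W = 2.5152 * 178.9660 * 0.3240 * (1.3928 - 1) = 57.2899 kJ

57.2899 kJ


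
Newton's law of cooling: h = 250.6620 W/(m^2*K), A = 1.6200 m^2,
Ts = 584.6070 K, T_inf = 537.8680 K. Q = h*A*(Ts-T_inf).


dT = 46.7390 K
Q = 250.6620 * 1.6200 * 46.7390 = 18979.4198 W

18979.4198 W


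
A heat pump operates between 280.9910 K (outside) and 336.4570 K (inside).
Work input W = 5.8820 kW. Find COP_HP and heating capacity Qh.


COP = 336.4570 / 55.4660 = 6.0660
Qh = 6.0660 * 5.8820 = 35.6802 kW

COP = 6.0660, Qh = 35.6802 kW


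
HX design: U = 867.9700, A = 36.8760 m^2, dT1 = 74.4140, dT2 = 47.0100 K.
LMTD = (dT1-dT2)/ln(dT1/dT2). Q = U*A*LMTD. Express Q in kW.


LMTD = 59.6668 K
Q = 867.9700 * 36.8760 * 59.6668 = 1909771.4604 W = 1909.7715 kW

1909.7715 kW


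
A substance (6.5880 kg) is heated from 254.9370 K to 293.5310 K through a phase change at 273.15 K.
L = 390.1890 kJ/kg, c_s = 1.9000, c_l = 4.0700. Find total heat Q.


Q1 (sensible, solid) = 6.5880 * 1.9000 * 18.2130 = 227.9758 kJ
Q2 (latent) = 6.5880 * 390.1890 = 2570.5651 kJ
Q3 (sensible, liquid) = 6.5880 * 4.0700 * 20.3810 = 546.4790 kJ
Q_total = 3345.0199 kJ

3345.0199 kJ


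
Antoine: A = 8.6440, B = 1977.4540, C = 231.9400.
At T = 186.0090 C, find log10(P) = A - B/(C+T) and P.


C+T = 417.9490
B/(C+T) = 4.7313
log10(P) = 8.6440 - 4.7313 = 3.9127
P = 10^3.9127 = 8178.4600 mmHg

8178.4600 mmHg


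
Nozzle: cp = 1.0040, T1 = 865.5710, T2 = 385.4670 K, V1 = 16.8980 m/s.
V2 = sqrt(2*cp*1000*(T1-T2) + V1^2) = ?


dT = 480.1040 K
2*cp*1000*dT = 964048.8320
V1^2 = 285.5424
V2 = sqrt(964334.3744) = 982.0053 m/s

982.0053 m/s


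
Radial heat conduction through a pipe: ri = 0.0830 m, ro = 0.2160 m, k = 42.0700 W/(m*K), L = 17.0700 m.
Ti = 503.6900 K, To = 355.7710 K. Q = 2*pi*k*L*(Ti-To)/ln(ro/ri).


dT = 147.9190 K
ln(ro/ri) = 0.9564
Q = 2*pi*42.0700*17.0700*147.9190 / 0.9564 = 697835.6172 W

697835.6172 W


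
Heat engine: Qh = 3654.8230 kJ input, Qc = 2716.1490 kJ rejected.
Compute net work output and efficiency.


W = 3654.8230 - 2716.1490 = 938.6740 kJ
eta = 938.6740 / 3654.8230 = 0.2568 = 25.6832%

W = 938.6740 kJ, eta = 25.6832%


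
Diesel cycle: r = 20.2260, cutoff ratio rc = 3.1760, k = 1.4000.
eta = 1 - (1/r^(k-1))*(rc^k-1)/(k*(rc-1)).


r^(k-1) = 3.3294
rc^k = 5.0423
eta = 0.6015 = 60.1450%

60.1450%


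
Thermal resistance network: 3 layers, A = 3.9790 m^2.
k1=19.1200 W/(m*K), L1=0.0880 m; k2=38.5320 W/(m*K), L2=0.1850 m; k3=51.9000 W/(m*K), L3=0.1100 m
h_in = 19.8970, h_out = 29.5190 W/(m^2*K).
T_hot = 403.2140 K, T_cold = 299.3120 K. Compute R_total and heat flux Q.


R_conv_in = 1/(19.8970*3.9790) = 0.0126
R_1 = 0.0880/(19.1200*3.9790) = 0.0012
R_2 = 0.1850/(38.5320*3.9790) = 0.0012
R_3 = 0.1100/(51.9000*3.9790) = 0.0005
R_conv_out = 1/(29.5190*3.9790) = 0.0085
R_total = 0.0240 K/W
Q = 103.9020 / 0.0240 = 4321.8959 W

R_total = 0.0240 K/W, Q = 4321.8959 W


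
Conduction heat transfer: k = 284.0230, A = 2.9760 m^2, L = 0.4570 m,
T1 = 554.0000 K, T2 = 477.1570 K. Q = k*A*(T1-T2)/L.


dT = 76.8430 K
Q = 284.0230 * 2.9760 * 76.8430 / 0.4570 = 142126.3323 W

142126.3323 W


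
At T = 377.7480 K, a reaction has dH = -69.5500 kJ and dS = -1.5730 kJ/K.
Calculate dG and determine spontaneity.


T*dS = 377.7480 * -1.5730 = -594.1976 kJ
dG = -69.5500 + 594.1976 = 524.6476 kJ (non-spontaneous)

dG = 524.6476 kJ, non-spontaneous


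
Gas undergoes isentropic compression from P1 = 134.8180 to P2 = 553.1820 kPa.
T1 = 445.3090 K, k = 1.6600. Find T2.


(k-1)/k = 0.3976
(P2/P1)^exp = 1.7530
T2 = 445.3090 * 1.7530 = 780.6065 K

780.6065 K


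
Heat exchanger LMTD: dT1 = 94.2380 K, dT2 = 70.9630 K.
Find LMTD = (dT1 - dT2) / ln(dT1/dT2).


dT1/dT2 = 1.3280
ln(dT1/dT2) = 0.2837
LMTD = 23.2750 / 0.2837 = 82.0510 K

82.0510 K


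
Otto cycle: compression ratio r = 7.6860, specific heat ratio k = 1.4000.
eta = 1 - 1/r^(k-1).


r^(k-1) = 2.2609
eta = 1 - 1/2.2609 = 0.5577 = 55.7697%

55.7697%


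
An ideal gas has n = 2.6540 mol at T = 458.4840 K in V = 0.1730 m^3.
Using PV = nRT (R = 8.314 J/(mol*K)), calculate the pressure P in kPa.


P = nRT/V = 2.6540 * 8.314 * 458.4840 / 0.1730
= 10116.6127 / 0.1730 = 58477.5299 Pa = 58.4775 kPa

58.4775 kPa


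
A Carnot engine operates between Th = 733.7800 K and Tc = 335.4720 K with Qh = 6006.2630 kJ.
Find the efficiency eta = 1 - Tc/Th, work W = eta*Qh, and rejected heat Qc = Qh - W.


eta = 1 - 335.4720/733.7800 = 0.5428
W = 0.5428 * 6006.2630 = 3260.2995 kJ
Qc = 6006.2630 - 3260.2995 = 2745.9635 kJ

eta = 54.2817%, W = 3260.2995 kJ, Qc = 2745.9635 kJ


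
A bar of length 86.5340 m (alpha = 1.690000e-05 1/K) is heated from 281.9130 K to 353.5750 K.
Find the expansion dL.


dT = 71.6620 K
dL = 1.690000e-05 * 86.5340 * 71.6620 = 0.104800 m
L_final = 86.638800 m

dL = 0.104800 m


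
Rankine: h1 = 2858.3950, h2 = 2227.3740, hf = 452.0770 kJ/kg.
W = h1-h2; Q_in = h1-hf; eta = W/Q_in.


W = 631.0210 kJ/kg
Q_in = 2406.3180 kJ/kg
eta = 0.2622 = 26.2235%

eta = 26.2235%


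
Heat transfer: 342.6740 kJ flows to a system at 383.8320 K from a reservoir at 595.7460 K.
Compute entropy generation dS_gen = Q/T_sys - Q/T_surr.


dS_sys = 342.6740/383.8320 = 0.8928 kJ/K
dS_surr = -342.6740/595.7460 = -0.5752 kJ/K
dS_gen = 0.8928 - 0.5752 = 0.3176 kJ/K (irreversible)

dS_gen = 0.3176 kJ/K, irreversible


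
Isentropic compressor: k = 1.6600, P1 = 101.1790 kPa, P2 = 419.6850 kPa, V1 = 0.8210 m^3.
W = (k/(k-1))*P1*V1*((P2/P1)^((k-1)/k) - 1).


(k-1)/k = 0.3976
(P2/P1)^exp = 1.7605
W = 2.5152 * 101.1790 * 0.8210 * (1.7605 - 1) = 158.8973 kJ

158.8973 kJ


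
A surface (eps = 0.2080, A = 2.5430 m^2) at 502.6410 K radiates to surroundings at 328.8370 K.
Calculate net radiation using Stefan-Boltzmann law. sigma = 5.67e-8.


T^4 = 6.3831e+10
Tsurr^4 = 1.1693e+10
Q = 0.2080 * 5.67e-8 * 2.5430 * 5.2138e+10 = 1563.6799 W

1563.6799 W


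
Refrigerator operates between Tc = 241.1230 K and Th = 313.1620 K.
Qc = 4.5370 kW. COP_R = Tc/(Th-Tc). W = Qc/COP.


COP = 241.1230 / 72.0390 = 3.3471
W = 4.5370 / 3.3471 = 1.3555 kW

COP = 3.3471, W = 1.3555 kW


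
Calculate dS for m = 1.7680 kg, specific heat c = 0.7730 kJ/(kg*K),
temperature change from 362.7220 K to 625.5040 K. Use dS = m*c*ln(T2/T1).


T2/T1 = 1.7245
ln(T2/T1) = 0.5449
dS = 1.7680 * 0.7730 * 0.5449 = 0.7447 kJ/K

0.7447 kJ/K


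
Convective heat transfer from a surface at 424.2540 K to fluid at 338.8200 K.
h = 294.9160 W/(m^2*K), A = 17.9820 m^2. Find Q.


dT = 85.4340 K
Q = 294.9160 * 17.9820 * 85.4340 = 453071.8384 W

453071.8384 W


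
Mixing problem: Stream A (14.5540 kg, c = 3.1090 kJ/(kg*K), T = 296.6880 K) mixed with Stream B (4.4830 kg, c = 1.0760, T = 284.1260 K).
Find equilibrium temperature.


num = 14795.1940
den = 50.0721
Tf = 295.4778 K

295.4778 K


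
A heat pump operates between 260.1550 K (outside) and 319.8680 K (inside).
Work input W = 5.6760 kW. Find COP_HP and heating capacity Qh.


COP = 319.8680 / 59.7130 = 5.3568
Qh = 5.3568 * 5.6760 = 30.4049 kW

COP = 5.3568, Qh = 30.4049 kW


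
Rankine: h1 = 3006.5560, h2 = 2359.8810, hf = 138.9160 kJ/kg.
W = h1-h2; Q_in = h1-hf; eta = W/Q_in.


W = 646.6750 kJ/kg
Q_in = 2867.6400 kJ/kg
eta = 0.2255 = 22.5508%

eta = 22.5508%


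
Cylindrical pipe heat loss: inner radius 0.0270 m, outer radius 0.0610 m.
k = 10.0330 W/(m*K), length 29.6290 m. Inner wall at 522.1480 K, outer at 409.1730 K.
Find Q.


dT = 112.9750 K
ln(ro/ri) = 0.8150
Q = 2*pi*10.0330*29.6290*112.9750 / 0.8150 = 258900.3877 W

258900.3877 W


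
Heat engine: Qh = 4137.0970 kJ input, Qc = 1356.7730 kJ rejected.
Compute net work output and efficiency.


W = 4137.0970 - 1356.7730 = 2780.3240 kJ
eta = 2780.3240 / 4137.0970 = 0.6720 = 67.2047%

W = 2780.3240 kJ, eta = 67.2047%


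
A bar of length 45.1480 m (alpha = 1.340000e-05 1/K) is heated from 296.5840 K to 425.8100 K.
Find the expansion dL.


dT = 129.2260 K
dL = 1.340000e-05 * 45.1480 * 129.2260 = 0.078180 m
L_final = 45.226180 m

dL = 0.078180 m


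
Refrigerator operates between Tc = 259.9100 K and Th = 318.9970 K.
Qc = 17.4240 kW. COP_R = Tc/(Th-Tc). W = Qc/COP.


COP = 259.9100 / 59.0870 = 4.3988
W = 17.4240 / 4.3988 = 3.9611 kW

COP = 4.3988, W = 3.9611 kW


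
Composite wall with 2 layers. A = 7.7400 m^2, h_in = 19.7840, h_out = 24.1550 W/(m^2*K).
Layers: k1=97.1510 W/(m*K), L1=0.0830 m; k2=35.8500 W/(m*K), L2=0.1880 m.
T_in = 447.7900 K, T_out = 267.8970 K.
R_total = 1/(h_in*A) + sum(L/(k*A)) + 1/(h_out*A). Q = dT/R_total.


R_conv_in = 1/(19.7840*7.7400) = 0.0065
R_1 = 0.0830/(97.1510*7.7400) = 0.0001
R_2 = 0.1880/(35.8500*7.7400) = 0.0007
R_conv_out = 1/(24.1550*7.7400) = 0.0053
R_total = 0.0127 K/W
Q = 179.8930 / 0.0127 = 14201.5568 W

R_total = 0.0127 K/W, Q = 14201.5568 W


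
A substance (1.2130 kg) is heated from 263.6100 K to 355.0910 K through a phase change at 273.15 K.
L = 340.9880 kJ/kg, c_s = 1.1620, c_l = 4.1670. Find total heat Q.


Q1 (sensible, solid) = 1.2130 * 1.1620 * 9.5400 = 13.4467 kJ
Q2 (latent) = 1.2130 * 340.9880 = 413.6184 kJ
Q3 (sensible, liquid) = 1.2130 * 4.1670 * 81.9410 = 414.1766 kJ
Q_total = 841.2417 kJ

841.2417 kJ


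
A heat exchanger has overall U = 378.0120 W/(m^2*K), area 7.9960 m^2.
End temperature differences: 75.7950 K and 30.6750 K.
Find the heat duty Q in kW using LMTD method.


LMTD = 49.8793 K
Q = 378.0120 * 7.9960 * 49.8793 = 150764.2597 W = 150.7643 kW

150.7643 kW


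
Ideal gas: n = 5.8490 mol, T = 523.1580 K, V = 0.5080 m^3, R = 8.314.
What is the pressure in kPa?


P = nRT/V = 5.8490 * 8.314 * 523.1580 / 0.5080
= 25440.4338 / 0.5080 = 50079.5941 Pa = 50.0796 kPa

50.0796 kPa


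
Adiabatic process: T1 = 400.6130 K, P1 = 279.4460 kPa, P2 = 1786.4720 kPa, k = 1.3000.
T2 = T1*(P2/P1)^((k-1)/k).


(k-1)/k = 0.2308
(P2/P1)^exp = 1.5344
T2 = 400.6130 * 1.5344 = 614.6890 K

614.6890 K


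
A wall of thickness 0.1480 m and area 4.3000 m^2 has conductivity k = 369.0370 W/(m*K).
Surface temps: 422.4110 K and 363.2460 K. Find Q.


dT = 59.1650 K
Q = 369.0370 * 4.3000 * 59.1650 / 0.1480 = 634368.3693 W

634368.3693 W


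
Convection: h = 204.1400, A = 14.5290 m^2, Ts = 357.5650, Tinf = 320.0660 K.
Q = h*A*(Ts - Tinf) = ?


dT = 37.4990 K
Q = 204.1400 * 14.5290 * 37.4990 = 111220.1613 W

111220.1613 W


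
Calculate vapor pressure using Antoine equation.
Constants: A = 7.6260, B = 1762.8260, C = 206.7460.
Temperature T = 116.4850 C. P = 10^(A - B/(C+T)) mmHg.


C+T = 323.2310
B/(C+T) = 5.4538
log10(P) = 7.6260 - 5.4538 = 2.1722
P = 10^2.1722 = 148.6739 mmHg

148.6739 mmHg


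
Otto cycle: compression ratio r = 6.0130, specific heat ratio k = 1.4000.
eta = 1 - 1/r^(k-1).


r^(k-1) = 2.0494
eta = 1 - 1/2.0494 = 0.5121 = 51.2063%

51.2063%


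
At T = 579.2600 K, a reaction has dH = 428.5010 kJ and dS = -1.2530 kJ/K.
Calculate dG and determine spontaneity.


T*dS = 579.2600 * -1.2530 = -725.8128 kJ
dG = 428.5010 + 725.8128 = 1154.3138 kJ (non-spontaneous)

dG = 1154.3138 kJ, non-spontaneous


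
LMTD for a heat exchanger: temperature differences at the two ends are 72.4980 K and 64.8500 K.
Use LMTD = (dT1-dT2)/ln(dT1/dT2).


dT1/dT2 = 1.1179
ln(dT1/dT2) = 0.1115
LMTD = 7.6480 / 0.1115 = 68.6030 K

68.6030 K


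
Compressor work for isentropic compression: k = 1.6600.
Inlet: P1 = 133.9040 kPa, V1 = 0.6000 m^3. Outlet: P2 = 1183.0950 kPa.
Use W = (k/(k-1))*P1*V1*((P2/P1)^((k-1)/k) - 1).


(k-1)/k = 0.3976
(P2/P1)^exp = 2.3780
W = 2.5152 * 133.9040 * 0.6000 * (2.3780 - 1) = 278.4554 kJ

278.4554 kJ


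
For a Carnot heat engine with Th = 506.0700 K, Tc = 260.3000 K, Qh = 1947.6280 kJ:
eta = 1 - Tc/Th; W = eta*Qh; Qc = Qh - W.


eta = 1 - 260.3000/506.0700 = 0.4856
W = 0.4856 * 1947.6280 = 945.8544 kJ
Qc = 1947.6280 - 945.8544 = 1001.7736 kJ

eta = 48.5644%, W = 945.8544 kJ, Qc = 1001.7736 kJ


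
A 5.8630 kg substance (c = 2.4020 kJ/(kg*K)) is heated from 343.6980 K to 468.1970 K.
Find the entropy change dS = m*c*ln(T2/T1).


T2/T1 = 1.3622
ln(T2/T1) = 0.3091
dS = 5.8630 * 2.4020 * 0.3091 = 4.3534 kJ/K

4.3534 kJ/K


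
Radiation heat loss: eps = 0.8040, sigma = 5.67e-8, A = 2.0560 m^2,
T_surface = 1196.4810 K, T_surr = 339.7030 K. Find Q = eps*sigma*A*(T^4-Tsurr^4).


T^4 = 2.0494e+12
Tsurr^4 = 1.3317e+10
Q = 0.8040 * 5.67e-8 * 2.0560 * 2.0361e+12 = 190833.3283 W

190833.3283 W


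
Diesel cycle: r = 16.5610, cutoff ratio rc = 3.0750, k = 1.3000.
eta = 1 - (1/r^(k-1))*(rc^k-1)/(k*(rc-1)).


r^(k-1) = 2.3213
rc^k = 4.3072
eta = 0.4718 = 47.1825%

47.1825%


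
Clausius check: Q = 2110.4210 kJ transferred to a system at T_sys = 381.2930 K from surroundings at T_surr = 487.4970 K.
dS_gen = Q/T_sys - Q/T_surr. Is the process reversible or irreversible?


dS_sys = 2110.4210/381.2930 = 5.5349 kJ/K
dS_surr = -2110.4210/487.4970 = -4.3291 kJ/K
dS_gen = 5.5349 - 4.3291 = 1.2058 kJ/K (irreversible)

dS_gen = 1.2058 kJ/K, irreversible


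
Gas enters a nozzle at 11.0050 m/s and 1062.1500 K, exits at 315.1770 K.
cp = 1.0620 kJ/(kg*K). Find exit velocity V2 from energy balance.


dT = 746.9730 K
2*cp*1000*dT = 1586570.6520
V1^2 = 121.1100
V2 = sqrt(1586691.7620) = 1259.6395 m/s

1259.6395 m/s


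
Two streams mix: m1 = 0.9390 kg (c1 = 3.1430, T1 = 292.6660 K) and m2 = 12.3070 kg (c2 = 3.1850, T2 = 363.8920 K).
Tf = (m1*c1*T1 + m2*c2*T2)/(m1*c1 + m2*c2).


num = 15127.5025
den = 42.1491
Tf = 358.9048 K

358.9048 K


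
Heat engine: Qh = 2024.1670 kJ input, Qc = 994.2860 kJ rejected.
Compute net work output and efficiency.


W = 2024.1670 - 994.2860 = 1029.8810 kJ
eta = 1029.8810 / 2024.1670 = 0.5088 = 50.8793%

W = 1029.8810 kJ, eta = 50.8793%


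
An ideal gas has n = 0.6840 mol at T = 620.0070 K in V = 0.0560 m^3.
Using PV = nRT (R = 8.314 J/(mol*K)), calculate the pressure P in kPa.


P = nRT/V = 0.6840 * 8.314 * 620.0070 / 0.0560
= 3525.8409 / 0.0560 = 62961.4451 Pa = 62.9614 kPa

62.9614 kPa


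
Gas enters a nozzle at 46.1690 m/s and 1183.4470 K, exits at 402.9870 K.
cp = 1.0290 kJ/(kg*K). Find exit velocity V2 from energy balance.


dT = 780.4600 K
2*cp*1000*dT = 1606186.6800
V1^2 = 2131.5766
V2 = sqrt(1608318.2566) = 1268.1949 m/s

1268.1949 m/s


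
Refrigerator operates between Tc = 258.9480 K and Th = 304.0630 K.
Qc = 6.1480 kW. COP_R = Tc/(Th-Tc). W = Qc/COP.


COP = 258.9480 / 45.1150 = 5.7397
W = 6.1480 / 5.7397 = 1.0711 kW

COP = 5.7397, W = 1.0711 kW


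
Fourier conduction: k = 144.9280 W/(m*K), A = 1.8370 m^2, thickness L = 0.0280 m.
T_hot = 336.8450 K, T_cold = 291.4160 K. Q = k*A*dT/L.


dT = 45.4290 K
Q = 144.9280 * 1.8370 * 45.4290 / 0.0280 = 431953.1058 W

431953.1058 W


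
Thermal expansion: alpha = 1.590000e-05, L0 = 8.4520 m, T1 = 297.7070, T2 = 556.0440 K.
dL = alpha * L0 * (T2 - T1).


dT = 258.3370 K
dL = 1.590000e-05 * 8.4520 * 258.3370 = 0.034717 m
L_final = 8.486717 m

dL = 0.034717 m


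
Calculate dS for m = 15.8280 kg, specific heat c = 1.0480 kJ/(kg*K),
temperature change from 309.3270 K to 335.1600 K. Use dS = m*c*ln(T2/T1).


T2/T1 = 1.0835
ln(T2/T1) = 0.0802
dS = 15.8280 * 1.0480 * 0.0802 = 1.3305 kJ/K

1.3305 kJ/K


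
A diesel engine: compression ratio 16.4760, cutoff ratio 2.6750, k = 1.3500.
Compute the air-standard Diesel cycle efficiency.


r^(k-1) = 2.6662
rc^k = 3.7747
eta = 0.5398 = 53.9769%

53.9769%


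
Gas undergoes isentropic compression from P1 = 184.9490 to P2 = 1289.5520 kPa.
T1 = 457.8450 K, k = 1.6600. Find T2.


(k-1)/k = 0.3976
(P2/P1)^exp = 2.1643
T2 = 457.8450 * 2.1643 = 990.9254 K

990.9254 K


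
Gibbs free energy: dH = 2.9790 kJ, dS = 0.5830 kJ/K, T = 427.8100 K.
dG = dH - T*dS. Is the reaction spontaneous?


T*dS = 427.8100 * 0.5830 = 249.4132 kJ
dG = 2.9790 - 249.4132 = -246.4342 kJ (spontaneous)

dG = -246.4342 kJ, spontaneous


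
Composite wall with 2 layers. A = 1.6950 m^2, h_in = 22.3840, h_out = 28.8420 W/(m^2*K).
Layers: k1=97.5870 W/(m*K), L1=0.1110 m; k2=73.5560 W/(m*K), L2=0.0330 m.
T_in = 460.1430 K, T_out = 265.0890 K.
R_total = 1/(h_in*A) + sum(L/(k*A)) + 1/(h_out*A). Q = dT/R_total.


R_conv_in = 1/(22.3840*1.6950) = 0.0264
R_1 = 0.1110/(97.5870*1.6950) = 0.0007
R_2 = 0.0330/(73.5560*1.6950) = 0.0003
R_conv_out = 1/(28.8420*1.6950) = 0.0205
R_total = 0.0477 K/W
Q = 195.0540 / 0.0477 = 4085.0892 W

R_total = 0.0477 K/W, Q = 4085.0892 W


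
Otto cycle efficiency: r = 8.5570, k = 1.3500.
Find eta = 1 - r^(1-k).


r^(k-1) = 2.1199
eta = 1 - 1/2.1199 = 0.5283 = 52.8277%

52.8277%


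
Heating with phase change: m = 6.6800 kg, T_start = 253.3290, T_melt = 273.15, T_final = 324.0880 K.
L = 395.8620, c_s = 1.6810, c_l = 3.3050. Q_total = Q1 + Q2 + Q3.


Q1 (sensible, solid) = 6.6800 * 1.6810 * 19.8210 = 222.5716 kJ
Q2 (latent) = 6.6800 * 395.8620 = 2644.3582 kJ
Q3 (sensible, liquid) = 6.6800 * 3.3050 * 50.9380 = 1124.5786 kJ
Q_total = 3991.5084 kJ

3991.5084 kJ


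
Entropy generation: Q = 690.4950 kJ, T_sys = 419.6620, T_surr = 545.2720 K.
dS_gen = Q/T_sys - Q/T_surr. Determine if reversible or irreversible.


dS_sys = 690.4950/419.6620 = 1.6454 kJ/K
dS_surr = -690.4950/545.2720 = -1.2663 kJ/K
dS_gen = 1.6454 - 1.2663 = 0.3790 kJ/K (irreversible)

dS_gen = 0.3790 kJ/K, irreversible


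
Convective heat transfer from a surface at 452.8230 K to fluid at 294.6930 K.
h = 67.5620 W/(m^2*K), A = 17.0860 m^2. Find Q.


dT = 158.1300 K
Q = 67.5620 * 17.0860 * 158.1300 = 182539.6318 W

182539.6318 W


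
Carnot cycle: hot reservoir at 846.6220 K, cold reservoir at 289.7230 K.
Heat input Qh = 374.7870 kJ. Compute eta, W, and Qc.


eta = 1 - 289.7230/846.6220 = 0.6578
W = 0.6578 * 374.7870 = 246.5309 kJ
Qc = 374.7870 - 246.5309 = 128.2561 kJ

eta = 65.7789%, W = 246.5309 kJ, Qc = 128.2561 kJ


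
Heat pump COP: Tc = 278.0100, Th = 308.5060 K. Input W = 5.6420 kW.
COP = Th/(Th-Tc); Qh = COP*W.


COP = 308.5060 / 30.4960 = 10.1163
Qh = 10.1163 * 5.6420 = 57.0760 kW

COP = 10.1163, Qh = 57.0760 kW


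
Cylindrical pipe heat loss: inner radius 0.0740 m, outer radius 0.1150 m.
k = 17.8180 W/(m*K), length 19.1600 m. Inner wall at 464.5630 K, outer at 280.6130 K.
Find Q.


dT = 183.9500 K
ln(ro/ri) = 0.4409
Q = 2*pi*17.8180*19.1600*183.9500 / 0.4409 = 895007.1261 W

895007.1261 W


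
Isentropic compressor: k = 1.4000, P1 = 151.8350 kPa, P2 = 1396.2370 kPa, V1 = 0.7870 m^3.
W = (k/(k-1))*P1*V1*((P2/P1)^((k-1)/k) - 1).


(k-1)/k = 0.2857
(P2/P1)^exp = 1.8850
W = 3.5000 * 151.8350 * 0.7870 * (1.8850 - 1) = 370.1318 kJ

370.1318 kJ


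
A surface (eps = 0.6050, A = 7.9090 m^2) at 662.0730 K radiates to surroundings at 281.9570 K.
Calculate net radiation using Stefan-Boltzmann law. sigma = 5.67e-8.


T^4 = 1.9214e+11
Tsurr^4 = 6.3202e+09
Q = 0.6050 * 5.67e-8 * 7.9090 * 1.8582e+11 = 50414.7817 W

50414.7817 W


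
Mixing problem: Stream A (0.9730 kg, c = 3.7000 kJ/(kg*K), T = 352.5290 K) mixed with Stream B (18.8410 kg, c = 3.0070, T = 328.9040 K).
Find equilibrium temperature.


num = 19903.1586
den = 60.2550
Tf = 330.3155 K

330.3155 K


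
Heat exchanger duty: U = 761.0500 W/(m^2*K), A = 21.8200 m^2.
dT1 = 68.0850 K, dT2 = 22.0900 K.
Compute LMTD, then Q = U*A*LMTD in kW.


LMTD = 40.8615 K
Q = 761.0500 * 21.8200 * 40.8615 = 678550.4840 W = 678.5505 kW

678.5505 kW


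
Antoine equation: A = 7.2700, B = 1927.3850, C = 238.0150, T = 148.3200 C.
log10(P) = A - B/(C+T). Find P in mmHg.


C+T = 386.3350
B/(C+T) = 4.9889
log10(P) = 7.2700 - 4.9889 = 2.2811
P = 10^2.2811 = 191.0312 mmHg

191.0312 mmHg


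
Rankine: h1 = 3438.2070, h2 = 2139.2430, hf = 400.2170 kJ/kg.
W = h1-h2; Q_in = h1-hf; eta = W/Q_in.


W = 1298.9640 kJ/kg
Q_in = 3037.9900 kJ/kg
eta = 0.4276 = 42.7573%

eta = 42.7573%


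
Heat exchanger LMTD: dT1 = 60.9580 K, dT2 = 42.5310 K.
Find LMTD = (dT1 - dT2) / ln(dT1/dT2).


dT1/dT2 = 1.4333
ln(dT1/dT2) = 0.3600
LMTD = 18.4270 / 0.3600 = 51.1930 K

51.1930 K


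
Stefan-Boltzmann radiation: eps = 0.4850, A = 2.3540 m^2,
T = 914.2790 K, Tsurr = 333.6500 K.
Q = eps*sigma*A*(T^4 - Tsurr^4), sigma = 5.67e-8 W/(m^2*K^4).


T^4 = 6.9874e+11
Tsurr^4 = 1.2393e+10
Q = 0.4850 * 5.67e-8 * 2.3540 * 6.8635e+11 = 44429.8219 W

44429.8219 W


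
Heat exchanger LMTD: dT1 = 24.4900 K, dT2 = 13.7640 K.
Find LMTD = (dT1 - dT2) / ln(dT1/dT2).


dT1/dT2 = 1.7793
ln(dT1/dT2) = 0.5762
LMTD = 10.7260 / 0.5762 = 18.6148 K

18.6148 K


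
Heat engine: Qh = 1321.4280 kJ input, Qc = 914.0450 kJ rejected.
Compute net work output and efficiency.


W = 1321.4280 - 914.0450 = 407.3830 kJ
eta = 407.3830 / 1321.4280 = 0.3083 = 30.8290%

W = 407.3830 kJ, eta = 30.8290%


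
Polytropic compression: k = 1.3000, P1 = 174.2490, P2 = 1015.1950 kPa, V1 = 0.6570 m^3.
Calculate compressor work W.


(k-1)/k = 0.2308
(P2/P1)^exp = 1.5018
W = 4.3333 * 174.2490 * 0.6570 * (1.5018 - 1) = 248.9602 kJ

248.9602 kJ


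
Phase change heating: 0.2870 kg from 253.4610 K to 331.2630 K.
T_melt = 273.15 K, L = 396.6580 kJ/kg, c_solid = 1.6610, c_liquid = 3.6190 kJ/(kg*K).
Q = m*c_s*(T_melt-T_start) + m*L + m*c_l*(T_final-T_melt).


Q1 (sensible, solid) = 0.2870 * 1.6610 * 19.6890 = 9.3859 kJ
Q2 (latent) = 0.2870 * 396.6580 = 113.8408 kJ
Q3 (sensible, liquid) = 0.2870 * 3.6190 * 58.1130 = 60.3592 kJ
Q_total = 183.5860 kJ

183.5860 kJ


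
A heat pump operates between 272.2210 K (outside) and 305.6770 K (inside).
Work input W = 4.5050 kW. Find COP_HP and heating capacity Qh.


COP = 305.6770 / 33.4560 = 9.1367
Qh = 9.1367 * 4.5050 = 41.1608 kW

COP = 9.1367, Qh = 41.1608 kW


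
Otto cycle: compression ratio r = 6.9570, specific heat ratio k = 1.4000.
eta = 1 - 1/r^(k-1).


r^(k-1) = 2.1725
eta = 1 - 1/2.1725 = 0.5397 = 53.9710%

53.9710%


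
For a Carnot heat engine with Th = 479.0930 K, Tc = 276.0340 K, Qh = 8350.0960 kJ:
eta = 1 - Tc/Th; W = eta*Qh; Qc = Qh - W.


eta = 1 - 276.0340/479.0930 = 0.4238
W = 0.4238 * 8350.0960 = 3539.1086 kJ
Qc = 8350.0960 - 3539.1086 = 4810.9874 kJ

eta = 42.3840%, W = 3539.1086 kJ, Qc = 4810.9874 kJ


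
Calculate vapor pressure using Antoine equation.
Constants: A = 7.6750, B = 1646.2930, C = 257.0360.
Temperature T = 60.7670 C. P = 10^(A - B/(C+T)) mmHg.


C+T = 317.8030
B/(C+T) = 5.1802
log10(P) = 7.6750 - 5.1802 = 2.4948
P = 10^2.4948 = 312.4416 mmHg

312.4416 mmHg


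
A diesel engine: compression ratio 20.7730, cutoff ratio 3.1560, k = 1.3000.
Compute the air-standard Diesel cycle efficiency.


r^(k-1) = 2.4846
rc^k = 4.4553
eta = 0.5038 = 50.3813%

50.3813%


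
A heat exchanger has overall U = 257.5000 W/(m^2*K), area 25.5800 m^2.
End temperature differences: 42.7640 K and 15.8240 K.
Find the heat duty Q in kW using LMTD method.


LMTD = 27.0980 K
Q = 257.5000 * 25.5800 * 27.0980 = 178490.5437 W = 178.4905 kW

178.4905 kW


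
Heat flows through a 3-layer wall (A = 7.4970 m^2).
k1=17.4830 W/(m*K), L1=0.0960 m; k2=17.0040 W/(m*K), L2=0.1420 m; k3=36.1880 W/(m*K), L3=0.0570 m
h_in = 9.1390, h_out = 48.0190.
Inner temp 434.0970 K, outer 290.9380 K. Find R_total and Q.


R_conv_in = 1/(9.1390*7.4970) = 0.0146
R_1 = 0.0960/(17.4830*7.4970) = 0.0007
R_2 = 0.1420/(17.0040*7.4970) = 0.0011
R_3 = 0.0570/(36.1880*7.4970) = 0.0002
R_conv_out = 1/(48.0190*7.4970) = 0.0028
R_total = 0.0194 K/W
Q = 143.1590 / 0.0194 = 7368.1044 W

R_total = 0.0194 K/W, Q = 7368.1044 W


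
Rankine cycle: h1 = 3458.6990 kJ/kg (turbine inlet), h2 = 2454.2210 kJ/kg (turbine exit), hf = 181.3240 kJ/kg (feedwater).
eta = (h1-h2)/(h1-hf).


W = 1004.4780 kJ/kg
Q_in = 3277.3750 kJ/kg
eta = 0.3065 = 30.6489%

eta = 30.6489%


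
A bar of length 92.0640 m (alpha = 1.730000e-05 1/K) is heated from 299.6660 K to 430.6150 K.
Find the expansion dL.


dT = 130.9490 K
dL = 1.730000e-05 * 92.0640 * 130.9490 = 0.208563 m
L_final = 92.272563 m

dL = 0.208563 m


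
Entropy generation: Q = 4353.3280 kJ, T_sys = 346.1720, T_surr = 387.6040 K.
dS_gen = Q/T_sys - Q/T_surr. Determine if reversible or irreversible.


dS_sys = 4353.3280/346.1720 = 12.5756 kJ/K
dS_surr = -4353.3280/387.6040 = -11.2314 kJ/K
dS_gen = 12.5756 - 11.2314 = 1.3442 kJ/K (irreversible)

dS_gen = 1.3442 kJ/K, irreversible


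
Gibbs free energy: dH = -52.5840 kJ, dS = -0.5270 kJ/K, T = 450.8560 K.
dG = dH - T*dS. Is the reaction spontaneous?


T*dS = 450.8560 * -0.5270 = -237.6011 kJ
dG = -52.5840 + 237.6011 = 185.0171 kJ (non-spontaneous)

dG = 185.0171 kJ, non-spontaneous


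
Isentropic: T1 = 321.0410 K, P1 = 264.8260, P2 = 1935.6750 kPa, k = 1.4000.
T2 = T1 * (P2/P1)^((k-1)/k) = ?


(k-1)/k = 0.2857
(P2/P1)^exp = 1.7653
T2 = 321.0410 * 1.7653 = 566.7363 K

566.7363 K


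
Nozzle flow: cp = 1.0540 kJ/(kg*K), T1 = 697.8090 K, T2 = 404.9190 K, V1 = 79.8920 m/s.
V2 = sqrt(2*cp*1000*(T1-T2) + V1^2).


dT = 292.8900 K
2*cp*1000*dT = 617412.1200
V1^2 = 6382.7317
V2 = sqrt(623794.8517) = 789.8068 m/s

789.8068 m/s


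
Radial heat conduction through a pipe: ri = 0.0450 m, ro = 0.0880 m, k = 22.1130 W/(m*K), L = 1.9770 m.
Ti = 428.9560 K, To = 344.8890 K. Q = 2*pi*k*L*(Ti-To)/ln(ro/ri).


dT = 84.0670 K
ln(ro/ri) = 0.6707
Q = 2*pi*22.1130*1.9770*84.0670 / 0.6707 = 34430.8760 W

34430.8760 W


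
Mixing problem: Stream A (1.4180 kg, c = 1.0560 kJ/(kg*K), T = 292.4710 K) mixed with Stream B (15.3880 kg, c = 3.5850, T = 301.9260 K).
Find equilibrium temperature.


num = 17093.9921
den = 56.6634
Tf = 301.6761 K

301.6761 K


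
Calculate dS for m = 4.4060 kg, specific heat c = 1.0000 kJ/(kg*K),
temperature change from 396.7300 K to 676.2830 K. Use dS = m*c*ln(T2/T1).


T2/T1 = 1.7046
ln(T2/T1) = 0.5334
dS = 4.4060 * 1.0000 * 0.5334 = 2.3500 kJ/K

2.3500 kJ/K


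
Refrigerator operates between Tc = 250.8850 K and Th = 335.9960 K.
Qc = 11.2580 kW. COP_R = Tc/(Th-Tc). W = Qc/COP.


COP = 250.8850 / 85.1110 = 2.9477
W = 11.2580 / 2.9477 = 3.8192 kW

COP = 2.9477, W = 3.8192 kW


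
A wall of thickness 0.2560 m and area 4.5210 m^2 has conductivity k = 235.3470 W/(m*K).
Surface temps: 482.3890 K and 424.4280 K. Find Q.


dT = 57.9610 K
Q = 235.3470 * 4.5210 * 57.9610 / 0.2560 = 240901.2637 W

240901.2637 W


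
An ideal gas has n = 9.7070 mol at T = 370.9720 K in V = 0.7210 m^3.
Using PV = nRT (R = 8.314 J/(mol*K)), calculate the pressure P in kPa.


P = nRT/V = 9.7070 * 8.314 * 370.9720 / 0.7210
= 29938.9235 / 0.7210 = 41524.1658 Pa = 41.5242 kPa

41.5242 kPa


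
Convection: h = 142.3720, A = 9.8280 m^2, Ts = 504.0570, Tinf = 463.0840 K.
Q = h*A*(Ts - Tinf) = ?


dT = 40.9730 K
Q = 142.3720 * 9.8280 * 40.9730 = 57330.7334 W

57330.7334 W


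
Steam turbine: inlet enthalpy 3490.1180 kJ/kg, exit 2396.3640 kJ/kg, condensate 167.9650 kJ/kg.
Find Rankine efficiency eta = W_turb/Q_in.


W = 1093.7540 kJ/kg
Q_in = 3322.1530 kJ/kg
eta = 0.3292 = 32.9230%

eta = 32.9230%


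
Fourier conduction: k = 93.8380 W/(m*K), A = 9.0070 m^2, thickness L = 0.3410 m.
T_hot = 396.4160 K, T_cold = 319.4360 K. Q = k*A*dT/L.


dT = 76.9800 K
Q = 93.8380 * 9.0070 * 76.9800 / 0.3410 = 190801.7851 W

190801.7851 W


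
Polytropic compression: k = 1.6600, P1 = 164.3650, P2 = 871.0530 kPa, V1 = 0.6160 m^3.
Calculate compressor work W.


(k-1)/k = 0.3976
(P2/P1)^exp = 1.9407
W = 2.5152 * 164.3650 * 0.6160 * (1.9407 - 1) = 239.5443 kJ

239.5443 kJ


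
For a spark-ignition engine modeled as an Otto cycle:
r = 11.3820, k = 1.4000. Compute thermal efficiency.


r^(k-1) = 2.6454
eta = 1 - 1/2.6454 = 0.6220 = 62.1982%

62.1982%


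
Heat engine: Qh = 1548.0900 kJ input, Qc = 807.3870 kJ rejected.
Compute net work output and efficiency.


W = 1548.0900 - 807.3870 = 740.7030 kJ
eta = 740.7030 / 1548.0900 = 0.4785 = 47.8462%

W = 740.7030 kJ, eta = 47.8462%


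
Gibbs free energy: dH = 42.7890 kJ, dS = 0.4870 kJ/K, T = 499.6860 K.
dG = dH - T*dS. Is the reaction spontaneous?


T*dS = 499.6860 * 0.4870 = 243.3471 kJ
dG = 42.7890 - 243.3471 = -200.5581 kJ (spontaneous)

dG = -200.5581 kJ, spontaneous


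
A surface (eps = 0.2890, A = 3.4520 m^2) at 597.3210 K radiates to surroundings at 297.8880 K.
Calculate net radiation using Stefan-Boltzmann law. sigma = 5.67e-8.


T^4 = 1.2730e+11
Tsurr^4 = 7.8743e+09
Q = 0.2890 * 5.67e-8 * 3.4520 * 1.1943e+11 = 6755.4205 W

6755.4205 W


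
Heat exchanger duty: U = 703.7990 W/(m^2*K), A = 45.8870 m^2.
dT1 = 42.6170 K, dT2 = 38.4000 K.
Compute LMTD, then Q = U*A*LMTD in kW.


LMTD = 40.4719 K
Q = 703.7990 * 45.8870 * 40.4719 = 1307048.7980 W = 1307.0488 kW

1307.0488 kW


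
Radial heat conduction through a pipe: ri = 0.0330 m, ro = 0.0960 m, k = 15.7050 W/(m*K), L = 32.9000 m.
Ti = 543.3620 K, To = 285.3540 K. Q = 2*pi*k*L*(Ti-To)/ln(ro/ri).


dT = 258.0080 K
ln(ro/ri) = 1.0678
Q = 2*pi*15.7050*32.9000*258.0080 / 1.0678 = 784405.1531 W

784405.1531 W


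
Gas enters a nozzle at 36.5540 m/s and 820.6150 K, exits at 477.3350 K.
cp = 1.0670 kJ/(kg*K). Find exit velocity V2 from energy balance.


dT = 343.2800 K
2*cp*1000*dT = 732559.5200
V1^2 = 1336.1949
V2 = sqrt(733895.7149) = 856.6771 m/s

856.6771 m/s


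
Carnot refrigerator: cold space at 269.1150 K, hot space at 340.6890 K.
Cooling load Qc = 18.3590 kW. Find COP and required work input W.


COP = 269.1150 / 71.5740 = 3.7600
W = 18.3590 / 3.7600 = 4.8828 kW

COP = 3.7600, W = 4.8828 kW


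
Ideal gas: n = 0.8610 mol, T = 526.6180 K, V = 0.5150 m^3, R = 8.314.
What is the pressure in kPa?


P = nRT/V = 0.8610 * 8.314 * 526.6180 / 0.5150
= 3769.7181 / 0.5150 = 7319.8409 Pa = 7.3198 kPa

7.3198 kPa


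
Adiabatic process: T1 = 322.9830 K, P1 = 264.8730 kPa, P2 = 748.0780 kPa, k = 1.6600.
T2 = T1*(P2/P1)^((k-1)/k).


(k-1)/k = 0.3976
(P2/P1)^exp = 1.5110
T2 = 322.9830 * 1.5110 = 488.0416 K

488.0416 K


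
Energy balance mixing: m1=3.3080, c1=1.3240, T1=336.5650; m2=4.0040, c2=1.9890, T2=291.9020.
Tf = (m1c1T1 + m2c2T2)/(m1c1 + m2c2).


num = 3798.7794
den = 12.3437
Tf = 307.7493 K

307.7493 K


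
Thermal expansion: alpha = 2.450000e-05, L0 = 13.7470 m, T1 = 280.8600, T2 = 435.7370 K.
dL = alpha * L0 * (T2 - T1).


dT = 154.8770 K
dL = 2.450000e-05 * 13.7470 * 154.8770 = 0.052163 m
L_final = 13.799163 m

dL = 0.052163 m


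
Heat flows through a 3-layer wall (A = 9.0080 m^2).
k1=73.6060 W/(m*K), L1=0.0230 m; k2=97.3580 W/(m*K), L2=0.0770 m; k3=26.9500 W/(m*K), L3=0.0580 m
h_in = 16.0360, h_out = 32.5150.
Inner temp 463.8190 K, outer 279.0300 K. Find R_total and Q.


R_conv_in = 1/(16.0360*9.0080) = 0.0069
R_1 = 0.0230/(73.6060*9.0080) = 3.4689e-05
R_2 = 0.0770/(97.3580*9.0080) = 8.7799e-05
R_3 = 0.0580/(26.9500*9.0080) = 0.0002
R_conv_out = 1/(32.5150*9.0080) = 0.0034
R_total = 0.0107 K/W
Q = 184.7890 / 0.0107 = 17272.7543 W

R_total = 0.0107 K/W, Q = 17272.7543 W


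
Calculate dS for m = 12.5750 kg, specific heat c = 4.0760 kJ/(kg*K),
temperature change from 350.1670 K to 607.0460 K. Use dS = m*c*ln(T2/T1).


T2/T1 = 1.7336
ln(T2/T1) = 0.5502
dS = 12.5750 * 4.0760 * 0.5502 = 28.2006 kJ/K

28.2006 kJ/K


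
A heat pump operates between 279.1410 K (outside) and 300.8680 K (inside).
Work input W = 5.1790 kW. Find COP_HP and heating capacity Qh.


COP = 300.8680 / 21.7270 = 13.8477
Qh = 13.8477 * 5.1790 = 71.7170 kW

COP = 13.8477, Qh = 71.7170 kW


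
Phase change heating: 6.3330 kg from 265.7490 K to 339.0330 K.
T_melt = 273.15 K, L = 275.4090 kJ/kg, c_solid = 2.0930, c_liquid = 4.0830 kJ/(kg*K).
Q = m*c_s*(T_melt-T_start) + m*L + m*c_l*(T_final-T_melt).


Q1 (sensible, solid) = 6.3330 * 2.0930 * 7.4010 = 98.1000 kJ
Q2 (latent) = 6.3330 * 275.4090 = 1744.1652 kJ
Q3 (sensible, liquid) = 6.3330 * 4.0830 * 65.8830 = 1703.5788 kJ
Q_total = 3545.8441 kJ

3545.8441 kJ


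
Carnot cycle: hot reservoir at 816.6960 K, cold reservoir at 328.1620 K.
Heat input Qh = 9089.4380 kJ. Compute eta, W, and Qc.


eta = 1 - 328.1620/816.6960 = 0.5982
W = 0.5982 * 9089.4380 = 5437.1510 kJ
Qc = 9089.4380 - 5437.1510 = 3652.2870 kJ

eta = 59.8183%, W = 5437.1510 kJ, Qc = 3652.2870 kJ


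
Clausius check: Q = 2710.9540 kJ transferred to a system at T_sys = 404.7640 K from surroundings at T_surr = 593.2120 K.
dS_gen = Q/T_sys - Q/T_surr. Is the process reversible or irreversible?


dS_sys = 2710.9540/404.7640 = 6.6976 kJ/K
dS_surr = -2710.9540/593.2120 = -4.5700 kJ/K
dS_gen = 6.6976 - 4.5700 = 2.1277 kJ/K (irreversible)

dS_gen = 2.1277 kJ/K, irreversible


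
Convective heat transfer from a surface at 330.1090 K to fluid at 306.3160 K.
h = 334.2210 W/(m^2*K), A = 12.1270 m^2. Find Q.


dT = 23.7930 K
Q = 334.2210 * 12.1270 * 23.7930 = 96435.3623 W

96435.3623 W


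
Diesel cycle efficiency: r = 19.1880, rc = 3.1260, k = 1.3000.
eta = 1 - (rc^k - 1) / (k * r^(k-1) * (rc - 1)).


r^(k-1) = 2.4261
rc^k = 4.4003
eta = 0.4929 = 49.2885%

49.2885%


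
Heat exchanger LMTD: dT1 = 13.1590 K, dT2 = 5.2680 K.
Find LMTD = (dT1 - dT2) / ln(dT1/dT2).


dT1/dT2 = 2.4979
ln(dT1/dT2) = 0.9155
LMTD = 7.8910 / 0.9155 = 8.6198 K

8.6198 K


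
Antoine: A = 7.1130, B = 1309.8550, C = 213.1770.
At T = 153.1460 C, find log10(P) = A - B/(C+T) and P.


C+T = 366.3230
B/(C+T) = 3.5757
log10(P) = 7.1130 - 3.5757 = 3.5373
P = 10^3.5373 = 3446.0120 mmHg

3446.0120 mmHg


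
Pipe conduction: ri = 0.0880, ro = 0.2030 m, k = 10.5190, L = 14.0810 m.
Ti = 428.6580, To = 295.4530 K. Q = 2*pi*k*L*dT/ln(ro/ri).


dT = 133.2050 K
ln(ro/ri) = 0.8359
Q = 2*pi*10.5190*14.0810*133.2050 / 0.8359 = 148309.8667 W

148309.8667 W


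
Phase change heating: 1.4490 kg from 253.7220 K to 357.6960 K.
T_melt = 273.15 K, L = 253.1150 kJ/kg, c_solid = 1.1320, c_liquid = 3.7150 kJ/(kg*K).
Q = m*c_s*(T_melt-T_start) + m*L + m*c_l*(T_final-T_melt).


Q1 (sensible, solid) = 1.4490 * 1.1320 * 19.4280 = 31.8671 kJ
Q2 (latent) = 1.4490 * 253.1150 = 366.7636 kJ
Q3 (sensible, liquid) = 1.4490 * 3.7150 * 84.5460 = 455.1141 kJ
Q_total = 853.7448 kJ

853.7448 kJ


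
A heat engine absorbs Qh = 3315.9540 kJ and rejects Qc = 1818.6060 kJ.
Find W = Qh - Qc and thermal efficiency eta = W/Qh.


W = 3315.9540 - 1818.6060 = 1497.3480 kJ
eta = 1497.3480 / 3315.9540 = 0.4516 = 45.1559%

W = 1497.3480 kJ, eta = 45.1559%


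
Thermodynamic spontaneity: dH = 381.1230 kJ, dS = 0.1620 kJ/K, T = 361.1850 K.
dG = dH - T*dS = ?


T*dS = 361.1850 * 0.1620 = 58.5120 kJ
dG = 381.1230 - 58.5120 = 322.6110 kJ (non-spontaneous)

dG = 322.6110 kJ, non-spontaneous


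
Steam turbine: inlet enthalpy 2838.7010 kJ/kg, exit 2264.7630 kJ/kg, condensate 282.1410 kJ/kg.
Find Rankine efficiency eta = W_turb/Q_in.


W = 573.9380 kJ/kg
Q_in = 2556.5600 kJ/kg
eta = 0.2245 = 22.4496%

eta = 22.4496%


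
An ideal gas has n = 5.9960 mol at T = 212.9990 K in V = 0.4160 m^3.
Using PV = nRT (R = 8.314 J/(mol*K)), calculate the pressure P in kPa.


P = nRT/V = 5.9960 * 8.314 * 212.9990 / 0.4160
= 10618.1586 / 0.4160 = 25524.4198 Pa = 25.5244 kPa

25.5244 kPa


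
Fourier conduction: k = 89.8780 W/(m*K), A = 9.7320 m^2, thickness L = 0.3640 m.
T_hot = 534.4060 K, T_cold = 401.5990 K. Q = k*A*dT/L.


dT = 132.8070 K
Q = 89.8780 * 9.7320 * 132.8070 / 0.3640 = 319135.4749 W

319135.4749 W


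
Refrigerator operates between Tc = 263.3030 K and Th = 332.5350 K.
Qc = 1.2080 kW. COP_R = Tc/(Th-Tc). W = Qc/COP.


COP = 263.3030 / 69.2320 = 3.8032
W = 1.2080 / 3.8032 = 0.3176 kW

COP = 3.8032, W = 0.3176 kW
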